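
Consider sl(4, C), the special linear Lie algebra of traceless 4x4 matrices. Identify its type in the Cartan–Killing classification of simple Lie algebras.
A_3 (sl(4))

This is sl(4), which has dimension 4^2 - 1 = 15 and rank 4 - 1 = 3 (a Cartan subalgebra is the diagonal traceless matrices). In the classification of classical Lie algebras, the special linear algebra sl(n+1) has type A_n; here n = 3, so the Dynkin diagram is a chain of 3 nodes with single edges (A_3). Hence the type is A_3.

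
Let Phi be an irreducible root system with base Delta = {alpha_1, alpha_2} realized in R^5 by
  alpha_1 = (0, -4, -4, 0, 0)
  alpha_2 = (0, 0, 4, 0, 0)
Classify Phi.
Compute the Cartan integers a_ij = 2(alpha_i, alpha_j)/(alpha_j, alpha_j); the resulting 2x2 Cartan matrix is
[[2, -2], [-1, 2]].
The roots have two lengths (squared-length ratio 2:1); the short ones are alpha_{2}. The associated Dynkin diagram is a chain of 2 nodes with a double edge at one end; the terminal node there is the unique short simple root (B_2), so the type is B_2 (the algebra so(5)).

type B_2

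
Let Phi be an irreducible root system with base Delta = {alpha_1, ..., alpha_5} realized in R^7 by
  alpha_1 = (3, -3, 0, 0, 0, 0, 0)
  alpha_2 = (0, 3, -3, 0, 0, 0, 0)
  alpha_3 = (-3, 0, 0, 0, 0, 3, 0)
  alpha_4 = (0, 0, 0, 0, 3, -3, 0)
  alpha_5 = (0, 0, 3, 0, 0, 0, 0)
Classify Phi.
Compute the Cartan integers a_ij = 2(alpha_i, alpha_j)/(alpha_j, alpha_j); the resulting 5x5 Cartan matrix is
[[2, -1, -1, 0, 0], [-1, 2, 0, 0, -2], [-1, 0, 2, -1, 0], [0, 0, -1, 2, 0], [0, -1, 0, 0, 2]].
The roots have two lengths (squared-length ratio 2:1); the short ones are alpha_{5}. The associated Dynkin diagram is a chain of 5 nodes with a double edge at one end; the terminal node there is the unique short simple root (B_5), so the type is B_5 (the algebra so(11)).

type B_5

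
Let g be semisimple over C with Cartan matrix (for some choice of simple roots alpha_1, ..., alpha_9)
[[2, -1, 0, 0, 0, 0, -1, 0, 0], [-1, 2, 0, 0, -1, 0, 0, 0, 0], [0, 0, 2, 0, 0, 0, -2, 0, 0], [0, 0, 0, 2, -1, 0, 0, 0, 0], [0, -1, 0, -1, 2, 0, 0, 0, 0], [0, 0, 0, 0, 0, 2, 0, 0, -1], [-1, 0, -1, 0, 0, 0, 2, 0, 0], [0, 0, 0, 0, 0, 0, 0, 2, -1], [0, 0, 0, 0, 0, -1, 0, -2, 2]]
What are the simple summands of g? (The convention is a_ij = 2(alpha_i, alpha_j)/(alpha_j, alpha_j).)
The diagram associated to this matrix has two connected components: the simple roots {alpha_6, alpha_8, alpha_9} form a chain of 3 nodes with a double edge at one end; the terminal node there is the unique short simple root (B_3), and {alpha_1, alpha_2, alpha_3, alpha_4, alpha_5, alpha_7} form a chain of 6 nodes with a double edge at one end; the terminal node there is the unique long simple root (C_6). A semisimple Lie algebra decomposes uniquely as the direct sum of simple ideals, one per connected component of its Dynkin diagram, so g ≅ B_3 ⊕ C_6 (dimension 21 + 78 = 99).

type B_3 + type C_6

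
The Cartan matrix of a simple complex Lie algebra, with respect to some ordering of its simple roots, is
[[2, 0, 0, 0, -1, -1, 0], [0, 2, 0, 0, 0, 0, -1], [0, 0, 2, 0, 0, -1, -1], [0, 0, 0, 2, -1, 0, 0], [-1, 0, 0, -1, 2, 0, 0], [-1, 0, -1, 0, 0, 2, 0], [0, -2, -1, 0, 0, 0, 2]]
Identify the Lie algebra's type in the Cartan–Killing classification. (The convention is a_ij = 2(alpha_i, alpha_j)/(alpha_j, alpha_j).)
The matrix has rank 7 with 2's on the diagonal. Reading the off-diagonal entries as Dynkin edges (a single edge where a_ij = a_ji = -1; a double or triple edge where a_ij * a_ji = 2 or 3), the diagram is a chain of 7 nodes with a double edge at one end; the terminal node there is the unique short simple root (B_7). One simple-root ordering that puts it in standard form is (alpha_4, alpha_5, alpha_1, alpha_6, alpha_3, alpha_7, alpha_2). So the algebra is type B_7, i.e. so(15).

B_7 (so(15))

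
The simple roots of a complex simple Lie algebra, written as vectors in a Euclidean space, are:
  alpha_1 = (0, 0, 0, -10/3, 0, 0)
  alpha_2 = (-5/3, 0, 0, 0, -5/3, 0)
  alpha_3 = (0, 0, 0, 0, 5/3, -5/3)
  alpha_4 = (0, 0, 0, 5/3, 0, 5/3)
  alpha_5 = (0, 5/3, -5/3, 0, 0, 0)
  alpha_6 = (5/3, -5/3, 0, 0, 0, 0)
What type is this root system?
Compute the Cartan integers a_ij = 2(alpha_i, alpha_j)/(alpha_j, alpha_j); the resulting 6x6 Cartan matrix is
[[2, 0, 0, -2, 0, 0], [0, 2, -1, 0, 0, -1], [0, -1, 2, -1, 0, 0], [-1, 0, -1, 2, 0, 0], [0, 0, 0, 0, 2, -1], [0, -1, 0, 0, -1, 2]].
The roots have two lengths (squared-length ratio 2:1); the short ones are alpha_{2,3,4,5,6}. The associated Dynkin diagram is a chain of 6 nodes with a double edge at one end; the terminal node there is the unique long simple root (C_6), so the type is C_6 (the algebra sp(12)).

C6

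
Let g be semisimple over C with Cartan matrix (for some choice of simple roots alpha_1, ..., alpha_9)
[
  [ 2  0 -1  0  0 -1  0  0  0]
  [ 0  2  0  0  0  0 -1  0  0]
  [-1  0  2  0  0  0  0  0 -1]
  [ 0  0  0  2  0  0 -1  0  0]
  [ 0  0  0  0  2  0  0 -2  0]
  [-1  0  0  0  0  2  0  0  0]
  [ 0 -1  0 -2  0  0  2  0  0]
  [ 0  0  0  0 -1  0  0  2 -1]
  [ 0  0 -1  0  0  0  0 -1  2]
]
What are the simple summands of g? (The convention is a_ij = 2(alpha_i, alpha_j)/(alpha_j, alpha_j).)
The diagram associated to this matrix has two connected components: the simple roots {alpha_2, alpha_4, alpha_7} form a chain of 3 nodes with a double edge at one end; the terminal node there is the unique short simple root (B_3), and {alpha_1, alpha_3, alpha_5, alpha_6, alpha_8, alpha_9} form a chain of 6 nodes with a double edge at one end; the terminal node there is the unique long simple root (C_6). A semisimple Lie algebra decomposes uniquely as the direct sum of simple ideals, one per connected component of its Dynkin diagram, so g ≅ B_3 ⊕ C_6 (dimension 21 + 78 = 99).

B_3 (so(7)) + C_6 (sp(12))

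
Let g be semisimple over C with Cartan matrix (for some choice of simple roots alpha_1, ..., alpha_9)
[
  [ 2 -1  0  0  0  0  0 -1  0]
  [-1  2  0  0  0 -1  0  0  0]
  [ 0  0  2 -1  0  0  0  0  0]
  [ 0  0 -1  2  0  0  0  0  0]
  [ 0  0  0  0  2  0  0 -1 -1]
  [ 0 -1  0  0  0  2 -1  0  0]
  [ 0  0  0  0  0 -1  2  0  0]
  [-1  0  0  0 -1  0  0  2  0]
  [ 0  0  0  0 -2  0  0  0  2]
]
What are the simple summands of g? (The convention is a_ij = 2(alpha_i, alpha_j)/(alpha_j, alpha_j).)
A2 ⊕ C7

The diagram associated to this matrix has two connected components: the simple roots {alpha_3, alpha_4} form a chain of 2 nodes with single edges (A_2), and {alpha_1, alpha_2, alpha_5, alpha_6, alpha_7, alpha_8, alpha_9} form a chain of 7 nodes with a double edge at one end; the terminal node there is the unique long simple root (C_7). A semisimple Lie algebra decomposes uniquely as the direct sum of simple ideals, one per connected component of its Dynkin diagram, so g ≅ A_2 ⊕ C_7 (dimension 8 + 105 = 113).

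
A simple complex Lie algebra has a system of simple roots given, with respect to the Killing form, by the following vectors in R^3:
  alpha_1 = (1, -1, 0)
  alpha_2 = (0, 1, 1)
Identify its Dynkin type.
Compute the Cartan integers a_ij = 2(alpha_i, alpha_j)/(alpha_j, alpha_j); the resulting 2x2 Cartan matrix is
[[2, -1], [-1, 2]].
All simple roots have the same length, so the diagram is simply laced. The associated Dynkin diagram is a chain of 2 nodes with single edges (A_2), so the type is A_2 (the algebra sl(3)).

A_2 (sl(3))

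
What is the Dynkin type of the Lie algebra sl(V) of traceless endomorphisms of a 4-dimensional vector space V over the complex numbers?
A_3

This is sl(4), which has dimension 4^2 - 1 = 15 and rank 4 - 1 = 3 (a Cartan subalgebra is the diagonal traceless matrices). In the classification of classical Lie algebras, the special linear algebra sl(n+1) has type A_n; here n = 3, so the Dynkin diagram is a chain of 3 nodes with single edges (A_3). Hence the type is A_3.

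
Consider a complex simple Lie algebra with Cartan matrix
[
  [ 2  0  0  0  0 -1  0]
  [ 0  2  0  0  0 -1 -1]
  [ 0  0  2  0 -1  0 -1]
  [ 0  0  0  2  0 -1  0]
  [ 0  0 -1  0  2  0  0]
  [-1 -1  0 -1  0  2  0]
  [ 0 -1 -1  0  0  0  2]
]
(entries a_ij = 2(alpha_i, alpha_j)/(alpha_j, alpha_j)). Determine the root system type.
D7

The matrix has rank 7 with 2's on the diagonal. Reading the off-diagonal entries as Dynkin edges (a single edge where a_ij = a_ji = -1; a double or triple edge where a_ij * a_ji = 2 or 3), the diagram is a chain of 5 nodes with a fork of two nodes at one end (D_7). One simple-root ordering that puts it in standard form is (alpha_5, alpha_3, alpha_7, alpha_2, alpha_6, alpha_4, alpha_1). So the algebra is type D_7, i.e. so(14).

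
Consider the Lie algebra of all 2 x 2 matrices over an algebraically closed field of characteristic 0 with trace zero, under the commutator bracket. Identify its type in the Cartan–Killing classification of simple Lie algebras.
type A_1

This is sl(2), which has dimension 2^2 - 1 = 3 and rank 2 - 1 = 1 (a Cartan subalgebra is the diagonal traceless matrices). In the classification of classical Lie algebras, the special linear algebra sl(n+1) has type A_n; here n = 1, so the Dynkin diagram is a chain of 1 nodes with single edges (A_1). Hence the type is A_1.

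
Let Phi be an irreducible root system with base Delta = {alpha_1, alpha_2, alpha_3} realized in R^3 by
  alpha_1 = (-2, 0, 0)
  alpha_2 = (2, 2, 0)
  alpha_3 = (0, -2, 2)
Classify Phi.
B_3

Compute the Cartan integers a_ij = 2(alpha_i, alpha_j)/(alpha_j, alpha_j); the resulting 3x3 Cartan matrix is
[[2, -1, 0], [-2, 2, -1], [0, -1, 2]].
The roots have two lengths (squared-length ratio 2:1); the short ones are alpha_{1}. The associated Dynkin diagram is a chain of 3 nodes with a double edge at one end; the terminal node there is the unique short simple root (B_3), so the type is B_3 (the algebra so(7)).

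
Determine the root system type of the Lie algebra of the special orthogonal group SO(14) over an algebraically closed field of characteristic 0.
This is so(14) with 14 even, which has dimension 14(14-1)/2 = 91 and rank 14/2 = 7. In the classification of classical Lie algebras, the orthogonal algebra so(2n) in an even number of variables has type D_n; here n = 7, so the Dynkin diagram is a chain of 5 nodes with a fork of two nodes at one end (D_7). Hence the type is D_7.

D_7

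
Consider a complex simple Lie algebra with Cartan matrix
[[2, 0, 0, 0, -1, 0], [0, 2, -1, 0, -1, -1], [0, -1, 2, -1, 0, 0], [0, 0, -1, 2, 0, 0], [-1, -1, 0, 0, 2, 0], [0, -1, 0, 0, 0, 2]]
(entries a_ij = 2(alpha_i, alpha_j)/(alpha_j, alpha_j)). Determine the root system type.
The matrix has rank 6 with 2's on the diagonal. Reading the off-diagonal entries as Dynkin edges (a single edge where a_ij = a_ji = -1; a double or triple edge where a_ij * a_ji = 2 or 3), the diagram is a chain of 5 nodes with one extra node attached to the third node from one end (E_6). One simple-root ordering that puts it in standard form is (alpha_4, alpha_6, alpha_3, alpha_2, alpha_5, alpha_1). So the algebra is type E_6.

E_6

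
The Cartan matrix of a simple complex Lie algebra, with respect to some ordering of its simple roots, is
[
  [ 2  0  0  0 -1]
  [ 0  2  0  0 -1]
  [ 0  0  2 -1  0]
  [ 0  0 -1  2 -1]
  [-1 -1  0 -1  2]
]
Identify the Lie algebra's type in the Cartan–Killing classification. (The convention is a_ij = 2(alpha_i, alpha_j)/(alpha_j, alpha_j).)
The matrix has rank 5 with 2's on the diagonal. Reading the off-diagonal entries as Dynkin edges (a single edge where a_ij = a_ji = -1; a double or triple edge where a_ij * a_ji = 2 or 3), the diagram is a chain of 3 nodes with a fork of two nodes at one end (D_5). One simple-root ordering that puts it in standard form is (alpha_3, alpha_4, alpha_5, alpha_2, alpha_1). So the algebra is type D_5, i.e. so(10).

D_5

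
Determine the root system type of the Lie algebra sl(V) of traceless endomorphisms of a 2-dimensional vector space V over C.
This is sl(2), which has dimension 2^2 - 1 = 3 and rank 2 - 1 = 1 (a Cartan subalgebra is the diagonal traceless matrices). In the classification of classical Lie algebras, the special linear algebra sl(n+1) has type A_n; here n = 1, so the Dynkin diagram is a chain of 1 nodes with single edges (A_1). Hence the type is A_1.

type A_1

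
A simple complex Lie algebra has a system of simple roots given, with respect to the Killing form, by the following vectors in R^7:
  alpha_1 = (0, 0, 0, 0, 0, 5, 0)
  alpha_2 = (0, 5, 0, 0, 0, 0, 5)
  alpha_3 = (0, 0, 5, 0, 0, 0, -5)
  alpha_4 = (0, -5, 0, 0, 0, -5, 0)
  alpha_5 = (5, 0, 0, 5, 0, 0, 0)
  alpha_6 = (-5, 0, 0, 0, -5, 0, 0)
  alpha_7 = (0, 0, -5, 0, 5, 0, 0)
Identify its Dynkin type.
B_7 (so(15))

Compute the Cartan integers a_ij = 2(alpha_i, alpha_j)/(alpha_j, alpha_j); the resulting 7x7 Cartan matrix is
[[2, 0, 0, -1, 0, 0, 0], [0, 2, -1, -1, 0, 0, 0], [0, -1, 2, 0, 0, 0, -1], [-2, -1, 0, 2, 0, 0, 0], [0, 0, 0, 0, 2, -1, 0], [0, 0, 0, 0, -1, 2, -1], [0, 0, -1, 0, 0, -1, 2]].
The roots have two lengths (squared-length ratio 2:1); the short ones are alpha_{1}. The associated Dynkin diagram is a chain of 7 nodes with a double edge at one end; the terminal node there is the unique short simple root (B_7), so the type is B_7 (the algebra so(15)).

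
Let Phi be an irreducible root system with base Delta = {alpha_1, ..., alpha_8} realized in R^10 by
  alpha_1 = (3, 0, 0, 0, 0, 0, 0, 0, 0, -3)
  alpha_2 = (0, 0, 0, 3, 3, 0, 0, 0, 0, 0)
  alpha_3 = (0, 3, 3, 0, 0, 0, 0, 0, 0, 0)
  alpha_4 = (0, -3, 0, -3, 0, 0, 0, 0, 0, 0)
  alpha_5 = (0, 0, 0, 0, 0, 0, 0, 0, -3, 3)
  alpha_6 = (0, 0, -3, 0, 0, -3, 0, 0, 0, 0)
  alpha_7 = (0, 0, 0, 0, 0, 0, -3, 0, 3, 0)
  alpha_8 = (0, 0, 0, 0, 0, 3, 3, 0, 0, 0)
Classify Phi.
Compute the Cartan integers a_ij = 2(alpha_i, alpha_j)/(alpha_j, alpha_j); the resulting 8x8 Cartan matrix is
[[2, 0, 0, 0, -1, 0, 0, 0], [0, 2, 0, -1, 0, 0, 0, 0], [0, 0, 2, -1, 0, -1, 0, 0], [0, -1, -1, 2, 0, 0, 0, 0], [-1, 0, 0, 0, 2, 0, -1, 0], [0, 0, -1, 0, 0, 2, 0, -1], [0, 0, 0, 0, -1, 0, 2, -1], [0, 0, 0, 0, 0, -1, -1, 2]].
All simple roots have the same length, so the diagram is simply laced. The associated Dynkin diagram is a chain of 8 nodes with single edges (A_8), so the type is A_8 (the algebra sl(9)).

A_8 (sl(9))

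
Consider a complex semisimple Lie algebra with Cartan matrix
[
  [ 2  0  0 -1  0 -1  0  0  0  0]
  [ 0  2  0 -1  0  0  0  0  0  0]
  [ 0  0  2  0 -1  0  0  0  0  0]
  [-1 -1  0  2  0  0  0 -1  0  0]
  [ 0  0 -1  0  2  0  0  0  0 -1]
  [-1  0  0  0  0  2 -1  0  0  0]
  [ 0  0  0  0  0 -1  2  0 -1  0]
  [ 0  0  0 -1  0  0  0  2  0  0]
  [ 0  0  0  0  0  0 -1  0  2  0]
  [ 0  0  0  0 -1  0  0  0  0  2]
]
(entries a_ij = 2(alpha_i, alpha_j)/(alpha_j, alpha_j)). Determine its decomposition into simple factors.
A3 ⊕ D7

The diagram associated to this matrix has two connected components: the simple roots {alpha_3, alpha_5, alpha_10} form a chain of 3 nodes with single edges (A_3), and {alpha_1, alpha_2, alpha_4, alpha_6, alpha_7, alpha_8, alpha_9} form a chain of 5 nodes with a fork of two nodes at one end (D_7). A semisimple Lie algebra decomposes uniquely as the direct sum of simple ideals, one per connected component of its Dynkin diagram, so g ≅ A_3 ⊕ D_7 (dimension 15 + 91 = 106).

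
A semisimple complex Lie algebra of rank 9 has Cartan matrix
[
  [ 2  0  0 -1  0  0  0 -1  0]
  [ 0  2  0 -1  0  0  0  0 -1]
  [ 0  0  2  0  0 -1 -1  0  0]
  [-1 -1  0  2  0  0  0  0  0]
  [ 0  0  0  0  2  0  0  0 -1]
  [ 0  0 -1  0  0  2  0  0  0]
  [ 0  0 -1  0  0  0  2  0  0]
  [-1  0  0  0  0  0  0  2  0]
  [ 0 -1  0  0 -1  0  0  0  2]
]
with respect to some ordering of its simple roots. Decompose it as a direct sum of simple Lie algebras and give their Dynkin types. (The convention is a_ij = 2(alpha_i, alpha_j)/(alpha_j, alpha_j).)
The diagram associated to this matrix has two connected components: the simple roots {alpha_3, alpha_6, alpha_7} form a chain of 3 nodes with single edges (A_3), and {alpha_1, alpha_2, alpha_4, alpha_5, alpha_8, alpha_9} form a chain of 6 nodes with single edges (A_6). A semisimple Lie algebra decomposes uniquely as the direct sum of simple ideals, one per connected component of its Dynkin diagram, so g ≅ A_3 ⊕ A_6 (dimension 15 + 48 = 63).

type A_3 ⊕ type A_6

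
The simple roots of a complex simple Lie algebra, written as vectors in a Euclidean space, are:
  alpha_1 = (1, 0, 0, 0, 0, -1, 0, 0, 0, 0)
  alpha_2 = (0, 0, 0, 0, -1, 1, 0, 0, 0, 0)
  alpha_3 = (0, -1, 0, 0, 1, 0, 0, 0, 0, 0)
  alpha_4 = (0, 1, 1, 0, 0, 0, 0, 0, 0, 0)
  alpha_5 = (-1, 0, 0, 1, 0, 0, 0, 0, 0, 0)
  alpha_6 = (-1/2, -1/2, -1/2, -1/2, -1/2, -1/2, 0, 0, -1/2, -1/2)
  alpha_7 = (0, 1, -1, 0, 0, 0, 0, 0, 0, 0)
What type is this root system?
Compute the Cartan integers a_ij = 2(alpha_i, alpha_j)/(alpha_j, alpha_j); the resulting 7x7 Cartan matrix is
[[2, -1, 0, 0, -1, 0, 0], [-1, 2, -1, 0, 0, 0, 0], [0, -1, 2, -1, 0, 0, -1], [0, 0, -1, 2, 0, -1, 0], [-1, 0, 0, 0, 2, 0, 0], [0, 0, 0, -1, 0, 2, 0], [0, 0, -1, 0, 0, 0, 2]].
All simple roots have the same length, so the diagram is simply laced. The associated Dynkin diagram is a chain of 6 nodes with one extra node attached to the third node from one end (E_7), so the type is E_7.

E7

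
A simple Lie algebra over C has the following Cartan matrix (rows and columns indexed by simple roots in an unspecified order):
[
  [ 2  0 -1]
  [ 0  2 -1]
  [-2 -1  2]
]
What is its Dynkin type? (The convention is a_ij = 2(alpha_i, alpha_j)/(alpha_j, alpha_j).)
The matrix has rank 3 with 2's on the diagonal. Reading the off-diagonal entries as Dynkin edges (a single edge where a_ij = a_ji = -1; a double or triple edge where a_ij * a_ji = 2 or 3), the diagram is a chain of 3 nodes with a double edge at one end; the terminal node there is the unique short simple root (B_3). One simple-root ordering that puts it in standard form is (alpha_2, alpha_3, alpha_1). So the algebra is type B_3, i.e. so(7).

B3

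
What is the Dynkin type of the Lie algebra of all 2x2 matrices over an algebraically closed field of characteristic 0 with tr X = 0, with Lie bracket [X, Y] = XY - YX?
This is sl(2), which has dimension 2^2 - 1 = 3 and rank 2 - 1 = 1 (a Cartan subalgebra is the diagonal traceless matrices). In the classification of classical Lie algebras, the special linear algebra sl(n+1) has type A_n; here n = 1, so the Dynkin diagram is a chain of 1 nodes with single edges (A_1). Hence the type is A_1.

A_1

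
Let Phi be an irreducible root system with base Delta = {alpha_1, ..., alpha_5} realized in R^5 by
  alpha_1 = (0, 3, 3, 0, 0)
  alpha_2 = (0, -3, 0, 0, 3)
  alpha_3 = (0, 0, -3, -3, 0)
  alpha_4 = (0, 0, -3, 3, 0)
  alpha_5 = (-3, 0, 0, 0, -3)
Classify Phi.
Compute the Cartan integers a_ij = 2(alpha_i, alpha_j)/(alpha_j, alpha_j); the resulting 5x5 Cartan matrix is
[[2, -1, -1, -1, 0], [-1, 2, 0, 0, -1], [-1, 0, 2, 0, 0], [-1, 0, 0, 2, 0], [0, -1, 0, 0, 2]].
All simple roots have the same length, so the diagram is simply laced. The associated Dynkin diagram is a chain of 3 nodes with a fork of two nodes at one end (D_5), so the type is D_5 (the algebra so(10)).

D5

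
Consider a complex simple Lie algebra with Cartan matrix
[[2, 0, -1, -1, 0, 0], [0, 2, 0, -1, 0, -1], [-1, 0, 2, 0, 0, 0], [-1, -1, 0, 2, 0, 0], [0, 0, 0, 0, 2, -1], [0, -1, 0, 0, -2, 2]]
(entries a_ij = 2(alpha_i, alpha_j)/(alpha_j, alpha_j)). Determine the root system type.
The matrix has rank 6 with 2's on the diagonal. Reading the off-diagonal entries as Dynkin edges (a single edge where a_ij = a_ji = -1; a double or triple edge where a_ij * a_ji = 2 or 3), the diagram is a chain of 6 nodes with a double edge at one end; the terminal node there is the unique short simple root (B_6). One simple-root ordering that puts it in standard form is (alpha_3, alpha_1, alpha_4, alpha_2, alpha_6, alpha_5). So the algebra is type B_6, i.e. so(13).

B_6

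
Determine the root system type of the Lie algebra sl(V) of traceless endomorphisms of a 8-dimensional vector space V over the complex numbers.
This is sl(8), which has dimension 8^2 - 1 = 63 and rank 8 - 1 = 7 (a Cartan subalgebra is the diagonal traceless matrices). In the classification of classical Lie algebras, the special linear algebra sl(n+1) has type A_n; here n = 7, so the Dynkin diagram is a chain of 7 nodes with single edges (A_7). Hence the type is A_7.

type A_7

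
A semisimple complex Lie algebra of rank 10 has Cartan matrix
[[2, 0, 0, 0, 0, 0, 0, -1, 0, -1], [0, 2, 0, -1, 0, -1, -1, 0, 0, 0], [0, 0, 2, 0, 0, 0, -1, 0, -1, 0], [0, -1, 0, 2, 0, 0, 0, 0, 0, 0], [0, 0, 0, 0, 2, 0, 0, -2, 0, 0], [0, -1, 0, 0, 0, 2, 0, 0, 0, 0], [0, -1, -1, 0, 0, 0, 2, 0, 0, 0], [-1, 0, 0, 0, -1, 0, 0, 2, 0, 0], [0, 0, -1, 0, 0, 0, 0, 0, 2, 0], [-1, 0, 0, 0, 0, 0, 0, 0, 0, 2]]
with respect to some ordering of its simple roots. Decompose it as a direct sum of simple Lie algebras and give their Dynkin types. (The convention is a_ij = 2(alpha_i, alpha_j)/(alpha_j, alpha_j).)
The diagram associated to this matrix has two connected components: the simple roots {alpha_1, alpha_5, alpha_8, alpha_10} form a chain of 4 nodes with a double edge at one end; the terminal node there is the unique long simple root (C_4), and {alpha_2, alpha_3, alpha_4, alpha_6, alpha_7, alpha_9} form a chain of 4 nodes with a fork of two nodes at one end (D_6). A semisimple Lie algebra decomposes uniquely as the direct sum of simple ideals, one per connected component of its Dynkin diagram, so g ≅ C_4 ⊕ D_6 (dimension 36 + 66 = 102).

C_4 (sp(8)) + D_6 (so(12))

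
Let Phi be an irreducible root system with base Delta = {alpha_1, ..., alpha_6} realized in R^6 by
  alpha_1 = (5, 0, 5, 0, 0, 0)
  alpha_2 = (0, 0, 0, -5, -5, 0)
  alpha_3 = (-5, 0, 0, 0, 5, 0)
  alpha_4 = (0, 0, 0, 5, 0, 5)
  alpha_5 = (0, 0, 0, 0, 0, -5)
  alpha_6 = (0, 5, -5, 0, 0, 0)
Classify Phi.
Compute the Cartan integers a_ij = 2(alpha_i, alpha_j)/(alpha_j, alpha_j); the resulting 6x6 Cartan matrix is
[[2, 0, -1, 0, 0, -1], [0, 2, -1, -1, 0, 0], [-1, -1, 2, 0, 0, 0], [0, -1, 0, 2, -2, 0], [0, 0, 0, -1, 2, 0], [-1, 0, 0, 0, 0, 2]].
The roots have two lengths (squared-length ratio 2:1); the short ones are alpha_{5}. The associated Dynkin diagram is a chain of 6 nodes with a double edge at one end; the terminal node there is the unique short simple root (B_6), so the type is B_6 (the algebra so(13)).

B6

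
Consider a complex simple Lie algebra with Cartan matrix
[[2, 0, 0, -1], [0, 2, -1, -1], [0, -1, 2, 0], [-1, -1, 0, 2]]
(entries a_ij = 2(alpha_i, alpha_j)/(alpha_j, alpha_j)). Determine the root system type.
A_4 (sl(5))

The matrix has rank 4 with 2's on the diagonal. Reading the off-diagonal entries as Dynkin edges (a single edge where a_ij = a_ji = -1; a double or triple edge where a_ij * a_ji = 2 or 3), the diagram is a chain of 4 nodes with single edges (A_4). One simple-root ordering that puts it in standard form is (alpha_1, alpha_4, alpha_2, alpha_3). So the algebra is type A_4, i.e. sl(5).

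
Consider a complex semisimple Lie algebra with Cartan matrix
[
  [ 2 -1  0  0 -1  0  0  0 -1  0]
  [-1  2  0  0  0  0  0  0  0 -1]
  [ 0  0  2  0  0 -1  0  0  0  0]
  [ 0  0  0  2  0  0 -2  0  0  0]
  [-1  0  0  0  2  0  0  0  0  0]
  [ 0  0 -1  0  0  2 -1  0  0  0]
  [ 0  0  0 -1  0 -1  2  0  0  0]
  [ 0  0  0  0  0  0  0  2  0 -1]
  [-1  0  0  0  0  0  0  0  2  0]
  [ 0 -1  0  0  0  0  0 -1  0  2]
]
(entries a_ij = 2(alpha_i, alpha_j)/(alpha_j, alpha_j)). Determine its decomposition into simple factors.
The diagram associated to this matrix has two connected components: the simple roots {alpha_3, alpha_4, alpha_6, alpha_7} form a chain of 4 nodes with a double edge at one end; the terminal node there is the unique long simple root (C_4), and {alpha_1, alpha_2, alpha_5, alpha_8, alpha_9, alpha_10} form a chain of 4 nodes with a fork of two nodes at one end (D_6). A semisimple Lie algebra decomposes uniquely as the direct sum of simple ideals, one per connected component of its Dynkin diagram, so g ≅ C_4 ⊕ D_6 (dimension 36 + 66 = 102).

type C_4 + type D_6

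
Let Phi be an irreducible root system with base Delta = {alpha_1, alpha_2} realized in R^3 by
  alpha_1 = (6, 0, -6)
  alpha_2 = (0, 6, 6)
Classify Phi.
Compute the Cartan integers a_ij = 2(alpha_i, alpha_j)/(alpha_j, alpha_j); the resulting 2x2 Cartan matrix is
[[2, -1], [-1, 2]].
All simple roots have the same length, so the diagram is simply laced. The associated Dynkin diagram is a chain of 2 nodes with single edges (A_2), so the type is A_2 (the algebra sl(3)).

A2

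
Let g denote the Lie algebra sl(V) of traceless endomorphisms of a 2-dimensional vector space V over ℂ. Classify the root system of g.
This is sl(2), which has dimension 2^2 - 1 = 3 and rank 2 - 1 = 1 (a Cartan subalgebra is the diagonal traceless matrices). In the classification of classical Lie algebras, the special linear algebra sl(n+1) has type A_n; here n = 1, so the Dynkin diagram is a chain of 1 nodes with single edges (A_1). Hence the type is A_1.

type A_1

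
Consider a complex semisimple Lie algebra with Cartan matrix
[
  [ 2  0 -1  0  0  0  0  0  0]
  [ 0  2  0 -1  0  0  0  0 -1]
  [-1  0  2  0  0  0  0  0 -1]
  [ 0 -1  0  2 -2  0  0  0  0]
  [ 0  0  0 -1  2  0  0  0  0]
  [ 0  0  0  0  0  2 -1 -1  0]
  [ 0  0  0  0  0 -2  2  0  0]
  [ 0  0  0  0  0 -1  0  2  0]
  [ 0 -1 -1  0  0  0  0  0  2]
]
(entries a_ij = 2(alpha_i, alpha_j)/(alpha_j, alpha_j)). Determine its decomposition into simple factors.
The diagram associated to this matrix has two connected components: the simple roots {alpha_1, alpha_2, alpha_3, alpha_4, alpha_5, alpha_9} form a chain of 6 nodes with a double edge at one end; the terminal node there is the unique short simple root (B_6), and {alpha_6, alpha_7, alpha_8} form a chain of 3 nodes with a double edge at one end; the terminal node there is the unique long simple root (C_3). A semisimple Lie algebra decomposes uniquely as the direct sum of simple ideals, one per connected component of its Dynkin diagram, so g ≅ B_6 ⊕ C_3 (dimension 78 + 21 = 99).

B_6 (so(13)) + C_3 (sp(6))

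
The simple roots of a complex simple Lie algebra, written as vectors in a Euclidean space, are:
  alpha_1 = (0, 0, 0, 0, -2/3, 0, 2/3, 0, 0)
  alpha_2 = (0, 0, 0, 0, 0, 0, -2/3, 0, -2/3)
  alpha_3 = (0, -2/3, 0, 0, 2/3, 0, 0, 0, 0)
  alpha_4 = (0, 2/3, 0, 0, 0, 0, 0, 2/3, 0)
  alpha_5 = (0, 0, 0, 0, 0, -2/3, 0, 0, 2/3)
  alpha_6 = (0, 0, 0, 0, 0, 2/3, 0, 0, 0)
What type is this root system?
Compute the Cartan integers a_ij = 2(alpha_i, alpha_j)/(alpha_j, alpha_j); the resulting 6x6 Cartan matrix is
[[2, -1, -1, 0, 0, 0], [-1, 2, 0, 0, -1, 0], [-1, 0, 2, -1, 0, 0], [0, 0, -1, 2, 0, 0], [0, -1, 0, 0, 2, -2], [0, 0, 0, 0, -1, 2]].
The roots have two lengths (squared-length ratio 2:1); the short ones are alpha_{6}. The associated Dynkin diagram is a chain of 6 nodes with a double edge at one end; the terminal node there is the unique short simple root (B_6), so the type is B_6 (the algebra so(13)).

B6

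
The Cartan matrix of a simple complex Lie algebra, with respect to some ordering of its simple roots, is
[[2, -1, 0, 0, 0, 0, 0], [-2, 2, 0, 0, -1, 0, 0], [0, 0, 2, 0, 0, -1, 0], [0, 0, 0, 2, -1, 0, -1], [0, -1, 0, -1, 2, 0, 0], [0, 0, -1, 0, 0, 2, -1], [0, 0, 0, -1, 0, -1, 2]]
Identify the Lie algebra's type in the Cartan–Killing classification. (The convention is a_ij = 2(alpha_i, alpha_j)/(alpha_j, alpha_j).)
The matrix has rank 7 with 2's on the diagonal. Reading the off-diagonal entries as Dynkin edges (a single edge where a_ij = a_ji = -1; a double or triple edge where a_ij * a_ji = 2 or 3), the diagram is a chain of 7 nodes with a double edge at one end; the terminal node there is the unique short simple root (B_7). One simple-root ordering that puts it in standard form is (alpha_3, alpha_6, alpha_7, alpha_4, alpha_5, alpha_2, alpha_1). So the algebra is type B_7, i.e. so(15).

B_7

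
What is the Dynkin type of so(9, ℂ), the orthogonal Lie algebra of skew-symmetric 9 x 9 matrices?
This is so(9) with 9 odd, which has dimension 9(9-1)/2 = 36 and rank (9-1)/2 = 4. In the classification of classical Lie algebras, the orthogonal algebra so(2n+1) in an odd number of variables has type B_n; here n = 4, so the Dynkin diagram is a chain of 4 nodes with a double edge at one end; the terminal node there is the unique short simple root (B_4). Hence the type is B_4.

type B_4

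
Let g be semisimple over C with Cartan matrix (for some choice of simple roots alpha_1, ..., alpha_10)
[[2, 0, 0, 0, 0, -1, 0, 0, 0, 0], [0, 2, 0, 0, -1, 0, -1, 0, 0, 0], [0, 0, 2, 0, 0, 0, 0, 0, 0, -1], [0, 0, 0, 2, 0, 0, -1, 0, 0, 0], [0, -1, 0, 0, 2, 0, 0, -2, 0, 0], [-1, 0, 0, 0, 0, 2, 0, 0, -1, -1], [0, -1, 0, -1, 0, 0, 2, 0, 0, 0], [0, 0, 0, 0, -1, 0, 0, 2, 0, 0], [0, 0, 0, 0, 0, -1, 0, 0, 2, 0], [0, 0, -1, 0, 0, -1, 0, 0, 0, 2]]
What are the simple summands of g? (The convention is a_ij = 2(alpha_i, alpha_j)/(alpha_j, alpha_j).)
The diagram associated to this matrix has two connected components: the simple roots {alpha_2, alpha_4, alpha_5, alpha_7, alpha_8} form a chain of 5 nodes with a double edge at one end; the terminal node there is the unique short simple root (B_5), and {alpha_1, alpha_3, alpha_6, alpha_9, alpha_10} form a chain of 3 nodes with a fork of two nodes at one end (D_5). A semisimple Lie algebra decomposes uniquely as the direct sum of simple ideals, one per connected component of its Dynkin diagram, so g ≅ B_5 ⊕ D_5 (dimension 55 + 45 = 100).

type B_5 ⊕ type D_5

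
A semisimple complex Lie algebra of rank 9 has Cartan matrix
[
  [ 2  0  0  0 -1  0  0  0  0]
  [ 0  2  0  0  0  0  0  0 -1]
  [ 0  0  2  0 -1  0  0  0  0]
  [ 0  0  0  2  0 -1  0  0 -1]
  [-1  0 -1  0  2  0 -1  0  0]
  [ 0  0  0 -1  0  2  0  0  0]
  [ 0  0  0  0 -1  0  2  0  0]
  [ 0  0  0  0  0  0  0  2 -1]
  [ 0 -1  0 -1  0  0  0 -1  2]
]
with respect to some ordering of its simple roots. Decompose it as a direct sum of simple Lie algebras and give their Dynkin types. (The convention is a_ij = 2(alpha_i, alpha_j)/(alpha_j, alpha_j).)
D_4 (so(8)) ⊕ D_5 (so(10))

The diagram associated to this matrix has two connected components: the simple roots {alpha_1, alpha_3, alpha_5, alpha_7} form a chain of 2 nodes with a fork of two nodes at one end (D_4), and {alpha_2, alpha_4, alpha_6, alpha_8, alpha_9} form a chain of 3 nodes with a fork of two nodes at one end (D_5). A semisimple Lie algebra decomposes uniquely as the direct sum of simple ideals, one per connected component of its Dynkin diagram, so g ≅ D_4 ⊕ D_5 (dimension 28 + 45 = 73).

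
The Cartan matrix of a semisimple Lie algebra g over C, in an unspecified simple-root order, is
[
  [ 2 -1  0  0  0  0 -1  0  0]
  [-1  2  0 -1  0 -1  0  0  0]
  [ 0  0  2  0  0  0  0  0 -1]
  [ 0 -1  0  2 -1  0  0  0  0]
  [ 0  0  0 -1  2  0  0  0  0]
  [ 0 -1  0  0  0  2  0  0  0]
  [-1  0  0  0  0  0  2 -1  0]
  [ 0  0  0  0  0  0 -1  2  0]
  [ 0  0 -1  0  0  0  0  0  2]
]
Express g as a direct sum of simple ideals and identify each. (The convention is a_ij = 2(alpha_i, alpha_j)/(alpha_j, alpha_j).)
type A_2 ⊕ type E_7

The diagram associated to this matrix has two connected components: the simple roots {alpha_3, alpha_9} form a chain of 2 nodes with single edges (A_2), and {alpha_1, alpha_2, alpha_4, alpha_5, alpha_6, alpha_7, alpha_8} form a chain of 6 nodes with one extra node attached to the third node from one end (E_7). A semisimple Lie algebra decomposes uniquely as the direct sum of simple ideals, one per connected component of its Dynkin diagram, so g ≅ A_2 ⊕ E_7 (dimension 8 + 133 = 141).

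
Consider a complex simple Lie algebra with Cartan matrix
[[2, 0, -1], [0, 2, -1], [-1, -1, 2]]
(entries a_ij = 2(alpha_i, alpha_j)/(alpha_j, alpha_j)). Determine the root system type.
A_3 (sl(4))

The matrix has rank 3 with 2's on the diagonal. Reading the off-diagonal entries as Dynkin edges (a single edge where a_ij = a_ji = -1; a double or triple edge where a_ij * a_ji = 2 or 3), the diagram is a chain of 3 nodes with single edges (A_3). One simple-root ordering that puts it in standard form is (alpha_1, alpha_3, alpha_2). So the algebra is type A_3, i.e. sl(4).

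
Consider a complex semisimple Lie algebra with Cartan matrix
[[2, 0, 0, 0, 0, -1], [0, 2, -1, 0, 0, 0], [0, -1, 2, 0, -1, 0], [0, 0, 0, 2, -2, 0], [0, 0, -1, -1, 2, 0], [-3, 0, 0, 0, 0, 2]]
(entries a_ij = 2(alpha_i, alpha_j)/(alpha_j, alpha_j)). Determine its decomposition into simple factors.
The diagram associated to this matrix has two connected components: the simple roots {alpha_2, alpha_3, alpha_4, alpha_5} form a chain of 4 nodes with a double edge at one end; the terminal node there is the unique long simple root (C_4), and {alpha_1, alpha_6} form two nodes joined by a triple edge (G_2). A semisimple Lie algebra decomposes uniquely as the direct sum of simple ideals, one per connected component of its Dynkin diagram, so g ≅ C_4 ⊕ G_2 (dimension 36 + 14 = 50).

C_4 (sp(8)) ⊕ G_2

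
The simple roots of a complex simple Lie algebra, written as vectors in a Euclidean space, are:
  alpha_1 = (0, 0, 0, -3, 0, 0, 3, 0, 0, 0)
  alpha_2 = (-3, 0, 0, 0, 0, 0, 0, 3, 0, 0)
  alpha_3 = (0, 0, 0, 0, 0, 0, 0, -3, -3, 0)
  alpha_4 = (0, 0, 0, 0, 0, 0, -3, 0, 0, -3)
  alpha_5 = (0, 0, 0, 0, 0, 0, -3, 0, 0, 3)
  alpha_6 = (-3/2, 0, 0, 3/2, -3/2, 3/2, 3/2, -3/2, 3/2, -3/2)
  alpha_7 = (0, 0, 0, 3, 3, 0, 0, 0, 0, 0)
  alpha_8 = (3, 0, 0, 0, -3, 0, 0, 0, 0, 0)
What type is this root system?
E8

Compute the Cartan integers a_ij = 2(alpha_i, alpha_j)/(alpha_j, alpha_j); the resulting 8x8 Cartan matrix is
[[2, 0, 0, -1, -1, 0, -1, 0], [0, 2, -1, 0, 0, 0, 0, -1], [0, -1, 2, 0, 0, 0, 0, 0], [-1, 0, 0, 2, 0, 0, 0, 0], [-1, 0, 0, 0, 2, -1, 0, 0], [0, 0, 0, 0, -1, 2, 0, 0], [-1, 0, 0, 0, 0, 0, 2, -1], [0, -1, 0, 0, 0, 0, -1, 2]].
All simple roots have the same length, so the diagram is simply laced. The associated Dynkin diagram is a chain of 7 nodes with one extra node attached to the third node from one end (E_8), so the type is E_8.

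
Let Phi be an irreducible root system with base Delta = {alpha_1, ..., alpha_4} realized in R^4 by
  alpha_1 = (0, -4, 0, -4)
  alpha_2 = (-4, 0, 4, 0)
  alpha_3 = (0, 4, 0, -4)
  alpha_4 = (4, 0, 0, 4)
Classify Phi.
D_4 (so(8))

Compute the Cartan integers a_ij = 2(alpha_i, alpha_j)/(alpha_j, alpha_j); the resulting 4x4 Cartan matrix is
[[2, 0, 0, -1], [0, 2, 0, -1], [0, 0, 2, -1], [-1, -1, -1, 2]].
All simple roots have the same length, so the diagram is simply laced. The associated Dynkin diagram is a chain of 2 nodes with a fork of two nodes at one end (D_4), so the type is D_4 (the algebra so(8)).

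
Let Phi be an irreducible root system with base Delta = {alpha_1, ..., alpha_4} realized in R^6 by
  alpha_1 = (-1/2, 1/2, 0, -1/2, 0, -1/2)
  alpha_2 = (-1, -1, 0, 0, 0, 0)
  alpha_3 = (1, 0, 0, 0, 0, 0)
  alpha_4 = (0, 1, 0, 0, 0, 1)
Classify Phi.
Compute the Cartan integers a_ij = 2(alpha_i, alpha_j)/(alpha_j, alpha_j); the resulting 4x4 Cartan matrix is
[[2, 0, -1, 0], [0, 2, -2, -1], [-1, -1, 2, 0], [0, -1, 0, 2]].
The roots have two lengths (squared-length ratio 2:1); the short ones are alpha_{1,3}. The associated Dynkin diagram is a chain of 4 nodes with a double edge between the middle two (F_4), so the type is F_4.

type F_4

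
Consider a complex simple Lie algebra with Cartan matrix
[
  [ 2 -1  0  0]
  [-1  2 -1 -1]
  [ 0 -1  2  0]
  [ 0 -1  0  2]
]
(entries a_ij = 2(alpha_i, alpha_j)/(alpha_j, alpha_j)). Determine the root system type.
D_4 (so(8))

The matrix has rank 4 with 2's on the diagonal. Reading the off-diagonal entries as Dynkin edges (a single edge where a_ij = a_ji = -1; a double or triple edge where a_ij * a_ji = 2 or 3), the diagram is a chain of 2 nodes with a fork of two nodes at one end (D_4). One simple-root ordering that puts it in standard form is (alpha_4, alpha_2, alpha_3, alpha_1). So the algebra is type D_4, i.e. so(8).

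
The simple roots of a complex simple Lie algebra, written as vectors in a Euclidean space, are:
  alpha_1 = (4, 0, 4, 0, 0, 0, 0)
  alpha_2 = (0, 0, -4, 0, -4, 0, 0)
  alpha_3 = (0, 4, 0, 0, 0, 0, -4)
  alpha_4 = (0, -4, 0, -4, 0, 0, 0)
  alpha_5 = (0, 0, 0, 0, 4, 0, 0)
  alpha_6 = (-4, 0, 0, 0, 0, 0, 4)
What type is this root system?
Compute the Cartan integers a_ij = 2(alpha_i, alpha_j)/(alpha_j, alpha_j); the resulting 6x6 Cartan matrix is
[[2, -1, 0, 0, 0, -1], [-1, 2, 0, 0, -2, 0], [0, 0, 2, -1, 0, -1], [0, 0, -1, 2, 0, 0], [0, -1, 0, 0, 2, 0], [-1, 0, -1, 0, 0, 2]].
The roots have two lengths (squared-length ratio 2:1); the short ones are alpha_{5}. The associated Dynkin diagram is a chain of 6 nodes with a double edge at one end; the terminal node there is the unique short simple root (B_6), so the type is B_6 (the algebra so(13)).

type B_6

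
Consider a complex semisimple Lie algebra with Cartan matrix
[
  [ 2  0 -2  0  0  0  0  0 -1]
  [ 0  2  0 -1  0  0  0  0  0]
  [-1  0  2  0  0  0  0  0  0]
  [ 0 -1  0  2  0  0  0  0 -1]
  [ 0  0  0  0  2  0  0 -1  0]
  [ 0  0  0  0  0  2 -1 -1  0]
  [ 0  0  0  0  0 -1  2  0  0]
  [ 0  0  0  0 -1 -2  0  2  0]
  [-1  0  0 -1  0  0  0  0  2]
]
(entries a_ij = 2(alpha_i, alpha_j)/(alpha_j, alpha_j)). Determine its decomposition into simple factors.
The diagram associated to this matrix has two connected components: the simple roots {alpha_1, alpha_2, alpha_3, alpha_4, alpha_9} form a chain of 5 nodes with a double edge at one end; the terminal node there is the unique short simple root (B_5), and {alpha_5, alpha_6, alpha_7, alpha_8} form a chain of 4 nodes with a double edge between the middle two (F_4). A semisimple Lie algebra decomposes uniquely as the direct sum of simple ideals, one per connected component of its Dynkin diagram, so g ≅ B_5 ⊕ F_4 (dimension 55 + 52 = 107).

B_5 ⊕ F_4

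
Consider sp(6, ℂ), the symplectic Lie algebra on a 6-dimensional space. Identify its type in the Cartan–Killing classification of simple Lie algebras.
This is sp(6), which has dimension 6(6+1)/2 = 21 and rank 6/2 = 3. In the classification of classical Lie algebras, the symplectic algebra sp(2n) has type C_n; here n = 3, so the Dynkin diagram is a chain of 3 nodes with a double edge at one end; the terminal node there is the unique long simple root (C_3). Hence the type is C_3.

C3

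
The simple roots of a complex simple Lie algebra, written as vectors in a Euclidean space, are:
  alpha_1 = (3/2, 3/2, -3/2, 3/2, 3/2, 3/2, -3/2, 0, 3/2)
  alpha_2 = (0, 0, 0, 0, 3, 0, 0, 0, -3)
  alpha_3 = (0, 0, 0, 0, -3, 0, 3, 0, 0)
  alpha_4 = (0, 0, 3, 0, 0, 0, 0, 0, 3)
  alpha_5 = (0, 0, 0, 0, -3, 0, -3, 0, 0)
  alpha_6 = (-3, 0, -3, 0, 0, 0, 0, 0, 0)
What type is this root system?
Compute the Cartan integers a_ij = 2(alpha_i, alpha_j)/(alpha_j, alpha_j); the resulting 6x6 Cartan matrix is
[[2, 0, -1, 0, 0, 0], [0, 2, -1, -1, -1, 0], [-1, -1, 2, 0, 0, 0], [0, -1, 0, 2, 0, -1], [0, -1, 0, 0, 2, 0], [0, 0, 0, -1, 0, 2]].
All simple roots have the same length, so the diagram is simply laced. The associated Dynkin diagram is a chain of 5 nodes with one extra node attached to the third node from one end (E_6), so the type is E_6.

E_6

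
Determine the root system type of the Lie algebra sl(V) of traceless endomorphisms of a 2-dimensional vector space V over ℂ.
This is sl(2), which has dimension 2^2 - 1 = 3 and rank 2 - 1 = 1 (a Cartan subalgebra is the diagonal traceless matrices). In the classification of classical Lie algebras, the special linear algebra sl(n+1) has type A_n; here n = 1, so the Dynkin diagram is a chain of 1 nodes with single edges (A_1). Hence the type is A_1.

A_1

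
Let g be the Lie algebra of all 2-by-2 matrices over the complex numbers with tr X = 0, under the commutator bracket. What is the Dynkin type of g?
A_1 (sl(2))

This is sl(2), which has dimension 2^2 - 1 = 3 and rank 2 - 1 = 1 (a Cartan subalgebra is the diagonal traceless matrices). In the classification of classical Lie algebras, the special linear algebra sl(n+1) has type A_n; here n = 1, so the Dynkin diagram is a chain of 1 nodes with single edges (A_1). Hence the type is A_1.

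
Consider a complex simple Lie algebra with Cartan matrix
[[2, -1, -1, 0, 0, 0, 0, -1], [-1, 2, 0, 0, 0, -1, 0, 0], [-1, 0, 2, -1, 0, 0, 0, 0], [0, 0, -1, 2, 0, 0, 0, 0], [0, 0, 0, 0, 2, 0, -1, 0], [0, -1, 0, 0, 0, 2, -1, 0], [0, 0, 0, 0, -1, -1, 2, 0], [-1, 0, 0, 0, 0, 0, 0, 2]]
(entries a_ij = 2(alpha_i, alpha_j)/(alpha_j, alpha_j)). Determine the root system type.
E_8

The matrix has rank 8 with 2's on the diagonal. Reading the off-diagonal entries as Dynkin edges (a single edge where a_ij = a_ji = -1; a double or triple edge where a_ij * a_ji = 2 or 3), the diagram is a chain of 7 nodes with one extra node attached to the third node from one end (E_8). One simple-root ordering that puts it in standard form is (alpha_4, alpha_8, alpha_3, alpha_1, alpha_2, alpha_6, alpha_7, alpha_5). So the algebra is type E_8.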